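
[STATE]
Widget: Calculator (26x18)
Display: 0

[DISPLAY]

                         0
┌───┬───┬───┬───┐         
│ 7 │ 8 │ 9 │ ÷ │         
├───┼───┼───┼───┤         
│ 4 │ 5 │ 6 │ × │         
├───┼───┼───┼───┤         
│ 1 │ 2 │ 3 │ - │         
├───┼───┼───┼───┤         
│ 0 │ . │ = │ + │         
├───┼───┼───┼───┤         
│ C │ MC│ MR│ M+│         
└───┴───┴───┴───┘         
                          
                          
                          
                          
                          
                          


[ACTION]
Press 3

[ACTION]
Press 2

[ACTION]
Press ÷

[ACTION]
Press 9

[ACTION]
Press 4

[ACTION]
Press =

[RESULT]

              0.3404255319
┌───┬───┬───┬───┐         
│ 7 │ 8 │ 9 │ ÷ │         
├───┼───┼───┼───┤         
│ 4 │ 5 │ 6 │ × │         
├───┼───┼───┼───┤         
│ 1 │ 2 │ 3 │ - │         
├───┼───┼───┼───┤         
│ 0 │ . │ = │ + │         
├───┼───┼───┼───┤         
│ C │ MC│ MR│ M+│         
└───┴───┴───┴───┘         
                          
                          
                          
                          
                          
                          


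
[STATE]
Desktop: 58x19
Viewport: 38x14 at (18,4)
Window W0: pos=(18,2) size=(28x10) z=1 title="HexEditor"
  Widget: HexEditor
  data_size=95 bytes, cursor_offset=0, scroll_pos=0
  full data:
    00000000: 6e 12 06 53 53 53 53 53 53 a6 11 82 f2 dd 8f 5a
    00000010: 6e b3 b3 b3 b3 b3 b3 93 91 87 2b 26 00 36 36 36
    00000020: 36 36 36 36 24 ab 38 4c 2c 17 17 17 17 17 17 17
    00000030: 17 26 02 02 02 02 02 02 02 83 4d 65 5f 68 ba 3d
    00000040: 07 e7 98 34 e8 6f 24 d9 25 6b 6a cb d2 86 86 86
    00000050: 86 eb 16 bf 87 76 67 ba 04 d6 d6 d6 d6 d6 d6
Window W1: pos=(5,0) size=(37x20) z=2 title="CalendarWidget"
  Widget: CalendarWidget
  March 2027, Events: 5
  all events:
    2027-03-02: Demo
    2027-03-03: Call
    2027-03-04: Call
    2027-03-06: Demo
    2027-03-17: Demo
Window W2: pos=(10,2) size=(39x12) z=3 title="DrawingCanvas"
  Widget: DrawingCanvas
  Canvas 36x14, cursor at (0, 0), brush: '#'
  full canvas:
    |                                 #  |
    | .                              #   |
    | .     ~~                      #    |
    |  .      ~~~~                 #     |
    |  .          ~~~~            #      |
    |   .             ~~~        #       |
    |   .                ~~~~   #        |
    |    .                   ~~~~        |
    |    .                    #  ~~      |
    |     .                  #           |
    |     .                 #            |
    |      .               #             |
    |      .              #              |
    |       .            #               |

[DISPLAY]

──────────────────────────────┨       
                          #   ┃       
                         #    ┃       
~~                      #     ┃       
  ~~~~                 #      ┃       
      ~~~~            #       ┃       
          ~~~        #        ┃       
             ~~~~   #         ┃       
                 ~~~~         ┃       
━━━━━━━━━━━━━━━━━━━━━━━━━━━━━━┛       
                       ┃              
                       ┃              
                       ┃              
                       ┃              


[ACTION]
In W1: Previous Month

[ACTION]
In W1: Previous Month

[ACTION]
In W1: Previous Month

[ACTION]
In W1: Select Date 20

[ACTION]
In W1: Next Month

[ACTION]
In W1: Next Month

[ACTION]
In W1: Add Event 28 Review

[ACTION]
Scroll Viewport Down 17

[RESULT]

                          #   ┃       
                         #    ┃       
~~                      #     ┃       
  ~~~~                 #      ┃       
      ~~~~            #       ┃       
          ~~~        #        ┃       
             ~~~~   #         ┃       
                 ~~~~         ┃       
━━━━━━━━━━━━━━━━━━━━━━━━━━━━━━┛       
                       ┃              
                       ┃              
                       ┃              
                       ┃              
                       ┃              


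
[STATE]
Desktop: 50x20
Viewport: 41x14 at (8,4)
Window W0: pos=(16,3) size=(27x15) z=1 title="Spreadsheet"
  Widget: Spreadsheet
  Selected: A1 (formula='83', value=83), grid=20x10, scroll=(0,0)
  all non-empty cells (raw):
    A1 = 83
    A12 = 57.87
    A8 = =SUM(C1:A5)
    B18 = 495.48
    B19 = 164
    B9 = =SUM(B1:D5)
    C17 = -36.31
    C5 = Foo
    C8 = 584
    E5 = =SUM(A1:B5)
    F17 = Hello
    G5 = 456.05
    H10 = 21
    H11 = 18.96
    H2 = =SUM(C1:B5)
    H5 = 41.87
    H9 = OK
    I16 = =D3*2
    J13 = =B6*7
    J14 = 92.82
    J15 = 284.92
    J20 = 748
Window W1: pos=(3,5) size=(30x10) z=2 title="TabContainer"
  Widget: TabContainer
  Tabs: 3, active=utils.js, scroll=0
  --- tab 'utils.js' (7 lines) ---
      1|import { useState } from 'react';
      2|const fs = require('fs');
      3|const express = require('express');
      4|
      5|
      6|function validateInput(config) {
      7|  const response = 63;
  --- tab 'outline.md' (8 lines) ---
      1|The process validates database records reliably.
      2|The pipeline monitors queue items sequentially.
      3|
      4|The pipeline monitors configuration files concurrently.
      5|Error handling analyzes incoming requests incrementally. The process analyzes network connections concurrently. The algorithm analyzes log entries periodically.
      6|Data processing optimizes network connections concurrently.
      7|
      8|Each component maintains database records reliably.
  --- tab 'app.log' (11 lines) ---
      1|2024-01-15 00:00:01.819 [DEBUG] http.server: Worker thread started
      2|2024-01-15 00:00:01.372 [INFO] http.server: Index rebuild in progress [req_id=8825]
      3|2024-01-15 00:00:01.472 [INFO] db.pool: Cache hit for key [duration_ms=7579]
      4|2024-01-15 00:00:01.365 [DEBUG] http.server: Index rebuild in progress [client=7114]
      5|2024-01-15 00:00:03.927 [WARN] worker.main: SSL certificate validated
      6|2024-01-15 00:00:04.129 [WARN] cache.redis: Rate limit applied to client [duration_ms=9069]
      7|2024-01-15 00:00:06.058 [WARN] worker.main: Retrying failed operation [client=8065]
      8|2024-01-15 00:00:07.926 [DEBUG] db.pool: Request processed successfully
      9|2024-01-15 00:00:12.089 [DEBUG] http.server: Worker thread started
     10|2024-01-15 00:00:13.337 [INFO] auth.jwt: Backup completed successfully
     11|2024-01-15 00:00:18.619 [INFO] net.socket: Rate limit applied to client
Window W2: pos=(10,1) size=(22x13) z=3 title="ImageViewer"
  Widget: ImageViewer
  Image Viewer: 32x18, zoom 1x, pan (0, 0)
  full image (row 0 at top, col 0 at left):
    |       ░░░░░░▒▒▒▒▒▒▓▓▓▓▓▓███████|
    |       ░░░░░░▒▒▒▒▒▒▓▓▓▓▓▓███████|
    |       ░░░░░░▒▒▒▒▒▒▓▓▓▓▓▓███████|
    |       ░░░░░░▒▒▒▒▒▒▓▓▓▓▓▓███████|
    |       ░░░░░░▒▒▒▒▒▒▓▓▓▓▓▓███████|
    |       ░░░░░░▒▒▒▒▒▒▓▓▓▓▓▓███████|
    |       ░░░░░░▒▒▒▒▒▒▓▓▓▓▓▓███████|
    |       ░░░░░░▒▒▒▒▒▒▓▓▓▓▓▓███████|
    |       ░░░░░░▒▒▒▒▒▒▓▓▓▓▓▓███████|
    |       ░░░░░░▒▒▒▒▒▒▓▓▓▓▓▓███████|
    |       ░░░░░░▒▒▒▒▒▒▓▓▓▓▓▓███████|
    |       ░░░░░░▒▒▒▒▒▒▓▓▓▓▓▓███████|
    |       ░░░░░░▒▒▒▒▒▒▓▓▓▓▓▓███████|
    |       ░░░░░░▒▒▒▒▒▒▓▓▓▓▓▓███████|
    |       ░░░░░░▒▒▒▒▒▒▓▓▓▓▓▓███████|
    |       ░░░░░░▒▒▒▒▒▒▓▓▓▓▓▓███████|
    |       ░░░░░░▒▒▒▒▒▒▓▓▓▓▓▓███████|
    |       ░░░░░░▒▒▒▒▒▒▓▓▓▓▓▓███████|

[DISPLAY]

  ┃       ░░░░░░▒▒▒▒▒▒▓┃          ┃      
━━┃       ░░░░░░▒▒▒▒▒▒▓┃┓─────────┨      
Co┃       ░░░░░░▒▒▒▒▒▒▓┃┃         ┃      
──┃       ░░░░░░▒▒▒▒▒▒▓┃┨       C ┃      
ls┃       ░░░░░░▒▒▒▒▒▒▓┃┃---------┃      
──┃       ░░░░░░▒▒▒▒▒▒▓┃┃   0     ┃      
rt┃       ░░░░░░▒▒▒▒▒▒▓┃┃   0     ┃      
t ┃       ░░░░░░▒▒▒▒▒▒▓┃┃   0     ┃      
t ┃       ░░░░░░▒▒▒▒▒▒▓┃┃   0     ┃      
  ┗━━━━━━━━━━━━━━━━━━━━┛┃   0Foo  ┃      
━━━━━━━━━━━━━━━━━━━━━━━━┛   0     ┃      
        ┃  7        0       0     ┃      
        ┃  8       83       0     ┃      
        ┗━━━━━━━━━━━━━━━━━━━━━━━━━┛      


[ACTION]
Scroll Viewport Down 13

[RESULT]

Co┃       ░░░░░░▒▒▒▒▒▒▓┃┃         ┃      
──┃       ░░░░░░▒▒▒▒▒▒▓┃┨       C ┃      
ls┃       ░░░░░░▒▒▒▒▒▒▓┃┃---------┃      
──┃       ░░░░░░▒▒▒▒▒▒▓┃┃   0     ┃      
rt┃       ░░░░░░▒▒▒▒▒▒▓┃┃   0     ┃      
t ┃       ░░░░░░▒▒▒▒▒▒▓┃┃   0     ┃      
t ┃       ░░░░░░▒▒▒▒▒▒▓┃┃   0     ┃      
  ┗━━━━━━━━━━━━━━━━━━━━┛┃   0Foo  ┃      
━━━━━━━━━━━━━━━━━━━━━━━━┛   0     ┃      
        ┃  7        0       0     ┃      
        ┃  8       83       0     ┃      
        ┗━━━━━━━━━━━━━━━━━━━━━━━━━┛      
                                         
                                         


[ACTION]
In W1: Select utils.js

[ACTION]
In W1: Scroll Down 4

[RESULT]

Co┃       ░░░░░░▒▒▒▒▒▒▓┃┃         ┃      
──┃       ░░░░░░▒▒▒▒▒▒▓┃┨       C ┃      
ls┃       ░░░░░░▒▒▒▒▒▒▓┃┃---------┃      
──┃       ░░░░░░▒▒▒▒▒▒▓┃┃   0     ┃      
  ┃       ░░░░░░▒▒▒▒▒▒▓┃┃   0     ┃      
ti┃       ░░░░░░▒▒▒▒▒▒▓┃┃   0     ┃      
ns┃       ░░░░░░▒▒▒▒▒▒▓┃┃   0     ┃      
  ┗━━━━━━━━━━━━━━━━━━━━┛┃   0Foo  ┃      
━━━━━━━━━━━━━━━━━━━━━━━━┛   0     ┃      
        ┃  7        0       0     ┃      
        ┃  8       83       0     ┃      
        ┗━━━━━━━━━━━━━━━━━━━━━━━━━┛      
                                         
                                         


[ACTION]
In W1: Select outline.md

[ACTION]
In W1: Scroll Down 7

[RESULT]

Co┃       ░░░░░░▒▒▒▒▒▒▓┃┃         ┃      
──┃       ░░░░░░▒▒▒▒▒▒▓┃┨       C ┃      
ls┃       ░░░░░░▒▒▒▒▒▒▓┃┃---------┃      
──┃       ░░░░░░▒▒▒▒▒▒▓┃┃   0     ┃      
 c┃       ░░░░░░▒▒▒▒▒▒▓┃┃   0     ┃      
  ┃       ░░░░░░▒▒▒▒▒▒▓┃┃   0     ┃      
  ┃       ░░░░░░▒▒▒▒▒▒▓┃┃   0     ┃      
  ┗━━━━━━━━━━━━━━━━━━━━┛┃   0Foo  ┃      
━━━━━━━━━━━━━━━━━━━━━━━━┛   0     ┃      
        ┃  7        0       0     ┃      
        ┃  8       83       0     ┃      
        ┗━━━━━━━━━━━━━━━━━━━━━━━━━┛      
                                         
                                         


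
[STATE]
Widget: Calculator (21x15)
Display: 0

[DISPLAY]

                    0
┌───┬───┬───┬───┐    
│ 7 │ 8 │ 9 │ ÷ │    
├───┼───┼───┼───┤    
│ 4 │ 5 │ 6 │ × │    
├───┼───┼───┼───┤    
│ 1 │ 2 │ 3 │ - │    
├───┼───┼───┼───┤    
│ 0 │ . │ = │ + │    
├───┼───┼───┼───┤    
│ C │ MC│ MR│ M+│    
└───┴───┴───┴───┘    
                     
                     
                     


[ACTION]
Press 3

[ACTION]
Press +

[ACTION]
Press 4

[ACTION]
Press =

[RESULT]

                    7
┌───┬───┬───┬───┐    
│ 7 │ 8 │ 9 │ ÷ │    
├───┼───┼───┼───┤    
│ 4 │ 5 │ 6 │ × │    
├───┼───┼───┼───┤    
│ 1 │ 2 │ 3 │ - │    
├───┼───┼───┼───┤    
│ 0 │ . │ = │ + │    
├───┼───┼───┼───┤    
│ C │ MC│ MR│ M+│    
└───┴───┴───┴───┘    
                     
                     
                     


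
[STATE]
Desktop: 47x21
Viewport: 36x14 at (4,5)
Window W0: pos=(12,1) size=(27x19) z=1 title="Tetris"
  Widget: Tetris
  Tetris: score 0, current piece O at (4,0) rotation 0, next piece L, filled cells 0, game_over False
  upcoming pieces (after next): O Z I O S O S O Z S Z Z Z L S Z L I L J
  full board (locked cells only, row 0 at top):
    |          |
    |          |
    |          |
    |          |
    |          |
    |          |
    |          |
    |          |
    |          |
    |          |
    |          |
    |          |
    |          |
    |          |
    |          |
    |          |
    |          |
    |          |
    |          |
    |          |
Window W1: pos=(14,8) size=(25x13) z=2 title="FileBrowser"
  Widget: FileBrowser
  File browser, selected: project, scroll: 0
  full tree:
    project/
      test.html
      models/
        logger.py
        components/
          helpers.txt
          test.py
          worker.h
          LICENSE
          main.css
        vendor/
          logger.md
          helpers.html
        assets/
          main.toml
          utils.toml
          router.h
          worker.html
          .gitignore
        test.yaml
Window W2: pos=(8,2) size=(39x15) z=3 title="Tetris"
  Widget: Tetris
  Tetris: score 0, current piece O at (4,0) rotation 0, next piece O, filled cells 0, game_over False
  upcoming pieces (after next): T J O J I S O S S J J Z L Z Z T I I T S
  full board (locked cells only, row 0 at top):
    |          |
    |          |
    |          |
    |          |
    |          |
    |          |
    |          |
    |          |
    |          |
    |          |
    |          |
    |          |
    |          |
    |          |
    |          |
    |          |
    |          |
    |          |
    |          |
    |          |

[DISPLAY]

    ┃          │Next:               
    ┃          │▓▓                  
    ┃          │▓▓                  
    ┃          │                    
    ┃          │                    
    ┃          │                    
    ┃          │Score:              
    ┃          │0                   
    ┃          │                    
    ┃          │                    
    ┃          │                    
    ┗━━━━━━━━━━━━━━━━━━━━━━━━━━━━━━━
        ┃ ┃                       ┃ 
        ┃ ┃                       ┃ 


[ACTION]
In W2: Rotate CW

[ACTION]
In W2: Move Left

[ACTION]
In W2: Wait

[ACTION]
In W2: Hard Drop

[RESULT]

    ┃          │Next:               
    ┃          │ ▒                  
    ┃          │▒▒▒                 
    ┃          │                    
    ┃          │                    
    ┃          │                    
    ┃          │Score:              
    ┃          │0                   
    ┃          │                    
    ┃   ▓▓     │                    
    ┃   ▓▓     │                    
    ┗━━━━━━━━━━━━━━━━━━━━━━━━━━━━━━━
        ┃ ┃                       ┃ 
        ┃ ┃                       ┃ 


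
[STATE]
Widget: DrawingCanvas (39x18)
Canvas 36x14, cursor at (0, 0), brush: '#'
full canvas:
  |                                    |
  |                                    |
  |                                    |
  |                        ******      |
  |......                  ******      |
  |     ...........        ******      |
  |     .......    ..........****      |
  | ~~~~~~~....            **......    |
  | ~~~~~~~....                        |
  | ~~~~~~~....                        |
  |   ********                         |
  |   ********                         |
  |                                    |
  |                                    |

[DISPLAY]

+                                      
                                       
                                       
                        ******         
......                  ******         
     ...........        ******         
     .......    ..........****         
 ~~~~~~~....            **......       
 ~~~~~~~....                           
 ~~~~~~~....                           
   ********                            
   ********                            
                                       
                                       
                                       
                                       
                                       
                                       


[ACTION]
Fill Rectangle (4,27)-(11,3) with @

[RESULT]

+                                      
                                       
                                       
                        ******         
...@@@@@@@@@@@@@@@@@@@@@@@@@**         
   @@@@@@@@@@@@@@@@@@@@@@@@@**         
   @@@@@@@@@@@@@@@@@@@@@@@@@**         
 ~~@@@@@@@@@@@@@@@@@@@@@@@@@....       
 ~~@@@@@@@@@@@@@@@@@@@@@@@@@           
 ~~@@@@@@@@@@@@@@@@@@@@@@@@@           
   @@@@@@@@@@@@@@@@@@@@@@@@@           
   @@@@@@@@@@@@@@@@@@@@@@@@@           
                                       
                                       
                                       
                                       
                                       
                                       


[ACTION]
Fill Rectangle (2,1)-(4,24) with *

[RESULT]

+                                      
                                       
 ************************              
 *****************************         
.************************@@@**         
   @@@@@@@@@@@@@@@@@@@@@@@@@**         
   @@@@@@@@@@@@@@@@@@@@@@@@@**         
 ~~@@@@@@@@@@@@@@@@@@@@@@@@@....       
 ~~@@@@@@@@@@@@@@@@@@@@@@@@@           
 ~~@@@@@@@@@@@@@@@@@@@@@@@@@           
   @@@@@@@@@@@@@@@@@@@@@@@@@           
   @@@@@@@@@@@@@@@@@@@@@@@@@           
                                       
                                       
                                       
                                       
                                       
                                       


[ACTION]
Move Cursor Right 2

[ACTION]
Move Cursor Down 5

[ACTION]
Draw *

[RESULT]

                                       
                                       
 ************************              
 *****************************         
.************************@@@**         
  *@@@@@@@@@@@@@@@@@@@@@@@@@**         
   @@@@@@@@@@@@@@@@@@@@@@@@@**         
 ~~@@@@@@@@@@@@@@@@@@@@@@@@@....       
 ~~@@@@@@@@@@@@@@@@@@@@@@@@@           
 ~~@@@@@@@@@@@@@@@@@@@@@@@@@           
   @@@@@@@@@@@@@@@@@@@@@@@@@           
   @@@@@@@@@@@@@@@@@@@@@@@@@           
                                       
                                       
                                       
                                       
                                       
                                       


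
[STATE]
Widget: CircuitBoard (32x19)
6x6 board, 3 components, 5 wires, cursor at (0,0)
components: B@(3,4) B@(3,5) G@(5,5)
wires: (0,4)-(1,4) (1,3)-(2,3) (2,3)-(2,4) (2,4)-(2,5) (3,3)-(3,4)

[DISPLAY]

   0 1 2 3 4 5                  
0  [.]              ·           
                    │           
1               ·   ·           
                │               
2               · ─ · ─ ·       
                                
3               · ─ B   B       
                                
4                               
                                
5                       G       
Cursor: (0,0)                   
                                
                                
                                
                                
                                
                                


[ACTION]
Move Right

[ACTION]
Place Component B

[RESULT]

   0 1 2 3 4 5                  
0      [B]          ·           
                    │           
1               ·   ·           
                │               
2               · ─ · ─ ·       
                                
3               · ─ B   B       
                                
4                               
                                
5                       G       
Cursor: (0,1)                   
                                
                                
                                
                                
                                
                                


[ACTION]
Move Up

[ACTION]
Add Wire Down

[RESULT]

   0 1 2 3 4 5                  
0      [B]          ·           
        │           │           
1       ·       ·   ·           
                │               
2               · ─ · ─ ·       
                                
3               · ─ B   B       
                                
4                               
                                
5                       G       
Cursor: (0,1)                   
                                
                                
                                
                                
                                
                                


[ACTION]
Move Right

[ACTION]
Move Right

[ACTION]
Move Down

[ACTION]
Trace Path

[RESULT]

   0 1 2 3 4 5                  
0       B           ·           
        │           │           
1       ·      [.]  ·           
                │               
2               · ─ · ─ ·       
                                
3               · ─ B   B       
                                
4                               
                                
5                       G       
Cursor: (1,3)  Trace: Path with 
                                
                                
                                
                                
                                
                                


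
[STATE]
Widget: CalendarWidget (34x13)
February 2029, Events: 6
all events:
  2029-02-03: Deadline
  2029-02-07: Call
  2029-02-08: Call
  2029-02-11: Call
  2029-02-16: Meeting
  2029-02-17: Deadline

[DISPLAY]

          February 2029           
Mo Tu We Th Fr Sa Su              
          1  2  3*  4             
 5  6  7*  8*  9 10 11*           
12 13 14 15 16* 17* 18            
19 20 21 22 23 24 25              
26 27 28                          
                                  
                                  
                                  
                                  
                                  
                                  


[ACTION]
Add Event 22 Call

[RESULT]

          February 2029           
Mo Tu We Th Fr Sa Su              
          1  2  3*  4             
 5  6  7*  8*  9 10 11*           
12 13 14 15 16* 17* 18            
19 20 21 22* 23 24 25             
26 27 28                          
                                  
                                  
                                  
                                  
                                  
                                  


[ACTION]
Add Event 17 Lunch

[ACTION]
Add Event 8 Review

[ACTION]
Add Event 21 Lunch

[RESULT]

          February 2029           
Mo Tu We Th Fr Sa Su              
          1  2  3*  4             
 5  6  7*  8*  9 10 11*           
12 13 14 15 16* 17* 18            
19 20 21* 22* 23 24 25            
26 27 28                          
                                  
                                  
                                  
                                  
                                  
                                  


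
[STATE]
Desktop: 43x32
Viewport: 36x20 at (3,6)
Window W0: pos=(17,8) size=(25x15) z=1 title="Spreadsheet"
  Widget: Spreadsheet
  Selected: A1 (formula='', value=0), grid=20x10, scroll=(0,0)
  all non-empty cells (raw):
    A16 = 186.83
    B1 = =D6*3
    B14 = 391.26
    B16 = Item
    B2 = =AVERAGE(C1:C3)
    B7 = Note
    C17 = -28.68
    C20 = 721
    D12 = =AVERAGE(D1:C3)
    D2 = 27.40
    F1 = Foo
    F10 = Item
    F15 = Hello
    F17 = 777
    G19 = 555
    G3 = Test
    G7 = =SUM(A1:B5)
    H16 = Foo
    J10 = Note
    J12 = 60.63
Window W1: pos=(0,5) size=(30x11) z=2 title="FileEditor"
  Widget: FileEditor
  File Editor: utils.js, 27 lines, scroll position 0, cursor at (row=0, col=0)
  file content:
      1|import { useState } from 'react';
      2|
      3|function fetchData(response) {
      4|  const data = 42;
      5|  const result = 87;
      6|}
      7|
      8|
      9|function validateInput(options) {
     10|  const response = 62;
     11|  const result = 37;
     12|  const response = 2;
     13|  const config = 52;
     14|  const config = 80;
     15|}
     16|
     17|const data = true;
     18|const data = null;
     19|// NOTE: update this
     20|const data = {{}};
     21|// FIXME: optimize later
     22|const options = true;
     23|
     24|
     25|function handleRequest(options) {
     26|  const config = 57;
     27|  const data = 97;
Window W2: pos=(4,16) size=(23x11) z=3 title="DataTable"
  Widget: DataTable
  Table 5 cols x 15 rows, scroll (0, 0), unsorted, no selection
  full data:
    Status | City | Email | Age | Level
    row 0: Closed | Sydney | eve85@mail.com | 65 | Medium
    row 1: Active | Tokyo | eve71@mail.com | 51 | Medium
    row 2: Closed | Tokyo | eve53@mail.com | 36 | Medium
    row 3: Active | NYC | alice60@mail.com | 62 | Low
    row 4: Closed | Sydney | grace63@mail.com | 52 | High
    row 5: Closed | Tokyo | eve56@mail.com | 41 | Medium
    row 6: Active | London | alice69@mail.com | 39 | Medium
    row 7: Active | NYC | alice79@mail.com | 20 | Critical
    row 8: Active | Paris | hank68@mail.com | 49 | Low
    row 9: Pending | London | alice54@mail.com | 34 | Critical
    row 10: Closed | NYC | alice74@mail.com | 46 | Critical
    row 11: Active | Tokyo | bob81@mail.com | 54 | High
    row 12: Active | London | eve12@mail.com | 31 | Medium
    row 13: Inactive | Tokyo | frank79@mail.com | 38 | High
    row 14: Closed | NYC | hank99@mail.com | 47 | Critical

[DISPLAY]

ileEditor                 ┃         
──────────────────────────┨         
port { useState } from 'r▲┃━━━━━━━━━
                         █┃         
nction fetchData(response░┃─────────
const data = 42;         ░┃         
const result = 87;       ░┃   B     
                         ░┃---------
                         ▼┃       0 
━━━━━━━━━━━━━━━━━━━━━━━━━━┛       0 
 ┏━━━━━━━━━━━━━━━━━━━━━┓  0       0 
 ┃ DataTable           ┃  0       0 
 ┠─────────────────────┨  0       0 
 ┃Status  │City  │Email┃  0       0 
 ┃────────┼──────┼─────┃  0Note     
 ┃Closed  │Sydney│eve85┃  0       0 
 ┃Active  │Tokyo │eve71┃━━━━━━━━━━━━
 ┃Closed  │Tokyo │eve53┃            
 ┃Active  │NYC   │alice┃            
 ┃Closed  │Sydney│grace┃            


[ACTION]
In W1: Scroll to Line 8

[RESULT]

ileEditor                 ┃         
──────────────────────────┨         
                         ▲┃━━━━━━━━━
nction validateInput(opti░┃         
const response = 62;     █┃─────────
const result = 37;       ░┃         
const response = 2;      ░┃   B     
const config = 52;       ░┃---------
const config = 80;       ▼┃       0 
━━━━━━━━━━━━━━━━━━━━━━━━━━┛       0 
 ┏━━━━━━━━━━━━━━━━━━━━━┓  0       0 
 ┃ DataTable           ┃  0       0 
 ┠─────────────────────┨  0       0 
 ┃Status  │City  │Email┃  0       0 
 ┃────────┼──────┼─────┃  0Note     
 ┃Closed  │Sydney│eve85┃  0       0 
 ┃Active  │Tokyo │eve71┃━━━━━━━━━━━━
 ┃Closed  │Tokyo │eve53┃            
 ┃Active  │NYC   │alice┃            
 ┃Closed  │Sydney│grace┃            


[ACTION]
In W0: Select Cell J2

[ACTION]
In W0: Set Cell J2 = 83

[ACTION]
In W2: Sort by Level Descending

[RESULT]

ileEditor                 ┃         
──────────────────────────┨         
                         ▲┃━━━━━━━━━
nction validateInput(opti░┃         
const response = 62;     █┃─────────
const result = 37;       ░┃         
const response = 2;      ░┃   B     
const config = 52;       ░┃---------
const config = 80;       ▼┃       0 
━━━━━━━━━━━━━━━━━━━━━━━━━━┛       0 
 ┏━━━━━━━━━━━━━━━━━━━━━┓  0       0 
 ┃ DataTable           ┃  0       0 
 ┠─────────────────────┨  0       0 
 ┃Status  │City  │Email┃  0       0 
 ┃────────┼──────┼─────┃  0Note     
 ┃Closed  │Sydney│eve85┃  0       0 
 ┃Active  │Tokyo │eve71┃━━━━━━━━━━━━
 ┃Closed  │Tokyo │eve53┃            
 ┃Closed  │Tokyo │eve56┃            
 ┃Active  │London│alice┃            


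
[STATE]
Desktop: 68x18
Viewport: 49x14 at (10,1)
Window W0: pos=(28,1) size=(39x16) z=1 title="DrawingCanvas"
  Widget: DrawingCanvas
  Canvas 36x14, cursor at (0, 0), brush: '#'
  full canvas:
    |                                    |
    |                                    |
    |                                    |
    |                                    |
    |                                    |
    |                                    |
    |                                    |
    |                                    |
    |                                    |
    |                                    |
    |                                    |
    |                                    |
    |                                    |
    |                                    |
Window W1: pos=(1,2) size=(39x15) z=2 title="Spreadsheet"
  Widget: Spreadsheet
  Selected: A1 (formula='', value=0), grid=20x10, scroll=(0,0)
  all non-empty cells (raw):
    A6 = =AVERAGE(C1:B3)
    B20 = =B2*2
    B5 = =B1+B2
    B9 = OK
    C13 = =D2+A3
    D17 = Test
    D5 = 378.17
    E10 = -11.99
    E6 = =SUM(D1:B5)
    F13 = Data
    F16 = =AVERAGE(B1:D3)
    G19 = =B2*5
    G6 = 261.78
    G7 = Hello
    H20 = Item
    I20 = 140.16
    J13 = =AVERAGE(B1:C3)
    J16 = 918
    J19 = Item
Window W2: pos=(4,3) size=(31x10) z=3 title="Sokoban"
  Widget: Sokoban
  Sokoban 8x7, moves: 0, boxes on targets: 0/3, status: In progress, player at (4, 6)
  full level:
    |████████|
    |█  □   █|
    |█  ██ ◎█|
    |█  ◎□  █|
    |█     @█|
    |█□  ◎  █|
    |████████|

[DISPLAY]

                  ┏━━━━━━━━━━━━━━━━━━━━━━━━━━━━━━
━━━━━━━━━━━━━━━━━━━━━━━━━━━━━┓vas                
━━━━━━━━━━━━━━━━━━━━━━━━┓    ┃───────────────────
ban                     ┃────┨                   
────────────────────────┨    ┃                   
███                     ┃    ┃                   
  █                     ┃----┃                   
 ◎█                     ┃  0 ┃                   
  █                     ┃  0 ┃                   
 @█                     ┃  0 ┃                   
  █                     ┃  0 ┃                   
━━━━━━━━━━━━━━━━━━━━━━━━┛.17 ┃                   
   0       0       0       0 ┃                   
   0       0       0       0 ┃                   


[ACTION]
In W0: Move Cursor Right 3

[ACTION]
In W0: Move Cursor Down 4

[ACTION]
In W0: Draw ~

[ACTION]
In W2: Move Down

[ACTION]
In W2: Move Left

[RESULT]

                  ┏━━━━━━━━━━━━━━━━━━━━━━━━━━━━━━
━━━━━━━━━━━━━━━━━━━━━━━━━━━━━┓vas                
━━━━━━━━━━━━━━━━━━━━━━━━┓    ┃───────────────────
ban                     ┃────┨                   
────────────────────────┨    ┃                   
███                     ┃    ┃                   
  █                     ┃----┃                   
 ◎█                     ┃  0 ┃                   
  █                     ┃  0 ┃                   
  █                     ┃  0 ┃                   
@ █                     ┃  0 ┃                   
━━━━━━━━━━━━━━━━━━━━━━━━┛.17 ┃                   
   0       0       0       0 ┃                   
   0       0       0       0 ┃                   


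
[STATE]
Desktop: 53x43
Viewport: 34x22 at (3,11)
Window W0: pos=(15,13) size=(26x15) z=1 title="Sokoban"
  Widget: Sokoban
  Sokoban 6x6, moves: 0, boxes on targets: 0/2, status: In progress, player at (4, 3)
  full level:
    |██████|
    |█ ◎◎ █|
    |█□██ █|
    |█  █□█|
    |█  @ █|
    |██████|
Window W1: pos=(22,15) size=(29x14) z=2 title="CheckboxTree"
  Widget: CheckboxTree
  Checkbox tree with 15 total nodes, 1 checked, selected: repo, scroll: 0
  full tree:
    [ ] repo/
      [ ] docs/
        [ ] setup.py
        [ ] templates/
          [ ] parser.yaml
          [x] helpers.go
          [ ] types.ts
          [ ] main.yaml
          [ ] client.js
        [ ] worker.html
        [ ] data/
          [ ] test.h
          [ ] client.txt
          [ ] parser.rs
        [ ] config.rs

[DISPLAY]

                                  
                                  
            ┏━━━━━━━━━━━━━━━━━━━━━
            ┃ Sokoban             
            ┠──────┏━━━━━━━━━━━━━━
            ┃██████┃ CheckboxTree 
            ┃█ ◎◎ █┠──────────────
            ┃█□██ █┃>[-] repo/    
            ┃█  █□█┃   [-] docs/  
            ┃█  @ █┃     [ ] setup
            ┃██████┃     [-] templ
            ┃Moves:┃       [ ] par
            ┃      ┃       [x] hel
            ┃      ┃       [ ] typ
            ┃      ┃       [ ] mai
            ┃      ┃       [ ] cli
            ┗━━━━━━┃     [ ] worke
                   ┗━━━━━━━━━━━━━━
                                  
                                  
                                  
                                  


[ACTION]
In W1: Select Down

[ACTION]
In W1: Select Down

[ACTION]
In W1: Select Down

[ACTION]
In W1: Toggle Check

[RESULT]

                                  
                                  
            ┏━━━━━━━━━━━━━━━━━━━━━
            ┃ Sokoban             
            ┠──────┏━━━━━━━━━━━━━━
            ┃██████┃ CheckboxTree 
            ┃█ ◎◎ █┠──────────────
            ┃█□██ █┃ [-] repo/    
            ┃█  █□█┃   [-] docs/  
            ┃█  @ █┃     [ ] setup
            ┃██████┃>    [x] templ
            ┃Moves:┃       [x] par
            ┃      ┃       [x] hel
            ┃      ┃       [x] typ
            ┃      ┃       [x] mai
            ┃      ┃       [x] cli
            ┗━━━━━━┃     [ ] worke
                   ┗━━━━━━━━━━━━━━
                                  
                                  
                                  
                                  


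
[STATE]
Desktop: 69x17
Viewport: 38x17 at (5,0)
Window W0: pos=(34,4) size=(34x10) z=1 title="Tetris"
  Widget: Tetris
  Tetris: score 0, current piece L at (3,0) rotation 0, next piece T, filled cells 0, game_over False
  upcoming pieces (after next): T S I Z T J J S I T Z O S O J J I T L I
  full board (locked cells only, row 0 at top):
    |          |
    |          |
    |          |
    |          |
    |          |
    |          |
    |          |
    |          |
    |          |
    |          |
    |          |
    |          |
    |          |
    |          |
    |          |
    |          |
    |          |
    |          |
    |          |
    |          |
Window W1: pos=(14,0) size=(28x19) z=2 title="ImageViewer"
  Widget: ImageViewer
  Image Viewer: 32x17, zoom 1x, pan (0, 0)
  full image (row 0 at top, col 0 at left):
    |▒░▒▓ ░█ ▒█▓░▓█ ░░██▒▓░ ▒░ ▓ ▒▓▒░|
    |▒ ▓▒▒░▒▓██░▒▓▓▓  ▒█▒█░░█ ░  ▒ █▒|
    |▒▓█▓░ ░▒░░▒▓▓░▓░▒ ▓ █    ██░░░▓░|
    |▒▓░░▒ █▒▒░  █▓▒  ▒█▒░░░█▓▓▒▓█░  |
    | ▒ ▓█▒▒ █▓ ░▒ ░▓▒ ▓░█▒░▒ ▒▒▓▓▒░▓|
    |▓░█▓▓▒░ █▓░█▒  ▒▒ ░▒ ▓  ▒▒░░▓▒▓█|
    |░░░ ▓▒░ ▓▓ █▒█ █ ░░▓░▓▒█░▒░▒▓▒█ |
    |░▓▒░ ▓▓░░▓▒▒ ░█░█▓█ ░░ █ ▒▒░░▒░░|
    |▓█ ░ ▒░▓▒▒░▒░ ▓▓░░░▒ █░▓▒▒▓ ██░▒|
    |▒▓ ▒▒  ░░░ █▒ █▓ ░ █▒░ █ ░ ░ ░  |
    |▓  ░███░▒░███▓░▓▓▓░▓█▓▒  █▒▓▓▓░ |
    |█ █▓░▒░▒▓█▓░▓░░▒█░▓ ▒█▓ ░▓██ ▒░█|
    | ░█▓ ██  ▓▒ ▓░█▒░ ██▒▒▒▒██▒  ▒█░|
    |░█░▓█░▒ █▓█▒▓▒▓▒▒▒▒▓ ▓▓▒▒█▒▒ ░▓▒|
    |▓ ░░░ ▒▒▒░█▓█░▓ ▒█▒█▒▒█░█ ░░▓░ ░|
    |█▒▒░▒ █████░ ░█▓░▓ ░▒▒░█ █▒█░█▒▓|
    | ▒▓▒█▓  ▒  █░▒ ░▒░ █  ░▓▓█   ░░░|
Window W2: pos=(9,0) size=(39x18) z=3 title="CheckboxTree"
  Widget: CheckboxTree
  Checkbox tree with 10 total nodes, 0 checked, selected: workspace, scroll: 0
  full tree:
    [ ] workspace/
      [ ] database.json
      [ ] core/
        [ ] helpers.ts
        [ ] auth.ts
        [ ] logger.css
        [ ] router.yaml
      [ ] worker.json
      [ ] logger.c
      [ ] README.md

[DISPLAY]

    ┏━━━━━━━━━━━━━━━━━━━━━━━━━━━━━━━━━
    ┃ CheckboxTree                    
    ┠─────────────────────────────────
    ┃>[ ] workspace/                  
    ┃   [ ] database.json             
    ┃   [ ] core/                     
    ┃     [ ] helpers.ts              
    ┃     [ ] auth.ts                 
    ┃     [ ] logger.css              
    ┃     [ ] router.yaml             
    ┃   [ ] worker.json               
    ┃   [ ] logger.c                  
    ┃   [ ] README.md                 
    ┃                                 
    ┃                                 
    ┃                                 
    ┃                                 


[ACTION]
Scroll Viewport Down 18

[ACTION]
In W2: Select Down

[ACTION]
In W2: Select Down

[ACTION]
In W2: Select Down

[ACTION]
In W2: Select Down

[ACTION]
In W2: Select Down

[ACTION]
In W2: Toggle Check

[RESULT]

    ┏━━━━━━━━━━━━━━━━━━━━━━━━━━━━━━━━━
    ┃ CheckboxTree                    
    ┠─────────────────────────────────
    ┃ [-] workspace/                  
    ┃   [ ] database.json             
    ┃   [-] core/                     
    ┃     [ ] helpers.ts              
    ┃     [ ] auth.ts                 
    ┃>    [x] logger.css              
    ┃     [ ] router.yaml             
    ┃   [ ] worker.json               
    ┃   [ ] logger.c                  
    ┃   [ ] README.md                 
    ┃                                 
    ┃                                 
    ┃                                 
    ┃                                 
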